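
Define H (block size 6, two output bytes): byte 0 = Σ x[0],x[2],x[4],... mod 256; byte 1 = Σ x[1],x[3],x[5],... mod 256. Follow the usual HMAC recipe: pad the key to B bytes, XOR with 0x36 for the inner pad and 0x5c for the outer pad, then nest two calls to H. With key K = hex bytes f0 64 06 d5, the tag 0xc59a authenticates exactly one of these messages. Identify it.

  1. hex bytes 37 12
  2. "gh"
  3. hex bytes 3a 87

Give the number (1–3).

Key hex bytes f0 64 06 d5 is 4 bytes ≤ B = 6; zero-pad to 6 bytes: K' = f0 64 06 d5 00 00.
K' ⊕ ipad = c6 52 30 e3 36 36; K' ⊕ opad = ac 38 5a 89 5c 5c.
m1: inner = H(c6 52 30 e3 36 36 37 12) = 63 7d; tag = H(ac 38 5a 89 5c 5c 63 7d) = c59a ← matches
m2: inner = H(c6 52 30 e3 36 36 67 68) = 93 d3; tag = H(ac 38 5a 89 5c 5c 93 d3) = f5f0
m3: inner = H(c6 52 30 e3 36 36 3a 87) = 66 f2; tag = H(ac 38 5a 89 5c 5c 66 f2) = c80f

1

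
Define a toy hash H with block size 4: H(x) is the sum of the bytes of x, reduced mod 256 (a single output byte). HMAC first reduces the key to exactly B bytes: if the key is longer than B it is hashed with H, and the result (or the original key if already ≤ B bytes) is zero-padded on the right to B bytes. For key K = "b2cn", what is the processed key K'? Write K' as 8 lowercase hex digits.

6232636e

Key "b2cn" = 62 32 63 6e is exactly B = 4 bytes: K' = 62 32 63 6e.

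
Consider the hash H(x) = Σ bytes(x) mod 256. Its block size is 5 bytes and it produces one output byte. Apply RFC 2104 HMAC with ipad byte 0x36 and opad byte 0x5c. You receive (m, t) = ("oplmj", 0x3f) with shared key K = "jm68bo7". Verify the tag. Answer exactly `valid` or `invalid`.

Key "jm68bo7" = 6a 6d 36 38 62 6f 37 is 7 bytes > B = 5, so hash it first: H(key) = 4d, then zero-pad to 5 bytes: K' = 4d 00 00 00 00.
K' ⊕ ipad = 7b 36 36 36 36; K' ⊕ opad = 11 5c 5c 5c 5c.
Inner hash: sum = 123+54+54+54+54+111+112+108+109+106 = 885; mod 256 = 117 → 75.
Outer hash (recomputed tag): sum = 17+92+92+92+92+117 = 502; mod 256 = 246 → f6.
Recomputed tag = f6; claimed = 3f → mismatch.

invalid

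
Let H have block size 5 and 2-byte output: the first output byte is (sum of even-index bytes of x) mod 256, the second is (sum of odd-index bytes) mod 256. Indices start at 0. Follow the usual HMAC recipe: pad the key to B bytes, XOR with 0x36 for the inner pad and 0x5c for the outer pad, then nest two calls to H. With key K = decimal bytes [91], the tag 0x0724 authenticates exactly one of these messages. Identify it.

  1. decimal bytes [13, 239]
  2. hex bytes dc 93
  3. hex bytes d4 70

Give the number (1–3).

Key decimal bytes [91] = 5b is 1 byte ≤ B = 5; zero-pad to 5 bytes: K' = 5b 00 00 00 00.
K' ⊕ ipad = 6d 36 36 36 36; K' ⊕ opad = 07 5c 5c 5c 5c.
m1: inner = H(6d 36 36 36 36 0d ef) = c8 79; tag = H(07 5c 5c 5c 5c c8 79) = 3880
m2: inner = H(6d 36 36 36 36 dc 93) = 6c 48; tag = H(07 5c 5c 5c 5c 6c 48) = 0724 ← matches
m3: inner = H(6d 36 36 36 36 d4 70) = 49 40; tag = H(07 5c 5c 5c 5c 49 40) = ff01

2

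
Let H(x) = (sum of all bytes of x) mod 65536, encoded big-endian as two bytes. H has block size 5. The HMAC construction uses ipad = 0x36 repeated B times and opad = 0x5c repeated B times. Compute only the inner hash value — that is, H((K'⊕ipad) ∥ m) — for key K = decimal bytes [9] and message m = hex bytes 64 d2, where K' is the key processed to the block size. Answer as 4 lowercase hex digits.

Key decimal bytes [9] = 09 is 1 byte ≤ B = 5; zero-pad to 5 bytes: K' = 09 00 00 00 00.
K' ⊕ ipad = 3f 36 36 36 36.
Inner input = 3f 36 36 36 36 ∥ 64 d2.
Inner hash: sum = 63+54+54+54+54+100+210 = 589 → 02 4d.

024d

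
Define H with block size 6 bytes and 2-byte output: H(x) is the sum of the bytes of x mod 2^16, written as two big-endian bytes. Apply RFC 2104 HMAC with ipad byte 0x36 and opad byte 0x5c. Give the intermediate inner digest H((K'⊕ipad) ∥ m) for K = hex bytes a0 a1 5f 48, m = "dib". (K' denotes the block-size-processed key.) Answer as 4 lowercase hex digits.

Key hex bytes a0 a1 5f 48 is 4 bytes ≤ B = 6; zero-pad to 6 bytes: K' = a0 a1 5f 48 00 00.
K' ⊕ ipad = 96 97 69 7e 36 36.
Inner input = 96 97 69 7e 36 36 ∥ 64 69 62.
Inner hash: sum = 150+151+105+126+54+54+100+105+98 = 943 → 03 af.

03af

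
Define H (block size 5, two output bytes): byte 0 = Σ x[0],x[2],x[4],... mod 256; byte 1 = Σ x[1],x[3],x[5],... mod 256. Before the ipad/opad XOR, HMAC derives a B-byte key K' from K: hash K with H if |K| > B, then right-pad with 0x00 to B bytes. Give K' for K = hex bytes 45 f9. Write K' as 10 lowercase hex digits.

45f9000000

Key hex bytes 45 f9 is 2 bytes ≤ B = 5; zero-pad to 5 bytes: K' = 45 f9 00 00 00.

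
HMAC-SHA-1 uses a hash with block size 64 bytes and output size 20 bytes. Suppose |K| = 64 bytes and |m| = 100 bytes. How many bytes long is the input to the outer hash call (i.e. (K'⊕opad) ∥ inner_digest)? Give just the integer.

Key is 64 ≤ 64 bytes, zero-padded: |K'| = 64.
Outer input = (K'⊕opad) ∥ H(inner) → 64 + 20 = 84 bytes.

84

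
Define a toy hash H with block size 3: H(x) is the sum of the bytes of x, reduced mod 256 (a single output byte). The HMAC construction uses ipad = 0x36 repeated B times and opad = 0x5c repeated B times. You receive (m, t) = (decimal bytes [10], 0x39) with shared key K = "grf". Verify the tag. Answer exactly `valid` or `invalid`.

invalid

Key "grf" = 67 72 66 is exactly B = 3 bytes: K' = 67 72 66.
K' ⊕ ipad = 51 44 50; K' ⊕ opad = 3b 2e 3a.
Inner hash: sum = 81+68+80+10 = 239 → ef.
Outer hash (recomputed tag): sum = 59+46+58+239 = 402; mod 256 = 146 → 92.
Recomputed tag = 92; claimed = 39 → mismatch.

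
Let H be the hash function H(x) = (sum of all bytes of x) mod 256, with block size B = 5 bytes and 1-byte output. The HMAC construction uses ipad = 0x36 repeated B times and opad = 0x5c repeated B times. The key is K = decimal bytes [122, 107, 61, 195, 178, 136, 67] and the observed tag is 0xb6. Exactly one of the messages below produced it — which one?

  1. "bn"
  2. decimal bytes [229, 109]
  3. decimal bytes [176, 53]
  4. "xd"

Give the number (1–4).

4

Key decimal bytes [122, 107, 61, 195, 178, 136, 67] = 7a 6b 3d c3 b2 88 43 is 7 bytes > B = 5, so hash it first: H(key) = 62, then zero-pad to 5 bytes: K' = 62 00 00 00 00.
K' ⊕ ipad = 54 36 36 36 36; K' ⊕ opad = 3e 5c 5c 5c 5c.
m1: inner = H(54 36 36 36 36 62 6e) = fc; tag = H(3e 5c 5c 5c 5c fc) = aa
m2: inner = H(54 36 36 36 36 e5 6d) = 7e; tag = H(3e 5c 5c 5c 5c 7e) = 2c
m3: inner = H(54 36 36 36 36 b0 35) = 11; tag = H(3e 5c 5c 5c 5c 11) = bf
m4: inner = H(54 36 36 36 36 78 64) = 08; tag = H(3e 5c 5c 5c 5c 08) = b6 ← matches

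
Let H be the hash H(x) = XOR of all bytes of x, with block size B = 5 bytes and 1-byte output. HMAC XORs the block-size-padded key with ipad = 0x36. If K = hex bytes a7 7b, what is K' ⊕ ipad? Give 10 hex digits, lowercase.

914d363636

Key hex bytes a7 7b is 2 bytes ≤ B = 5; zero-pad to 5 bytes: K' = a7 7b 00 00 00.
XOR each byte with 0x36: a7⊕36=91, 7b⊕36=4d, 00⊕36=36, 00⊕36=36, 00⊕36=36.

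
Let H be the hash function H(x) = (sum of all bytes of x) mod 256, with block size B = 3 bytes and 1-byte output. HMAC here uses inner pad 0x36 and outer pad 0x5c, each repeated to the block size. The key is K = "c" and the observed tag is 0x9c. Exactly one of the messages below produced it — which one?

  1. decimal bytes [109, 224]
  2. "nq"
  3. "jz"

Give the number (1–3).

3

Key "c" = 63 is 1 byte ≤ B = 3; zero-pad to 3 bytes: K' = 63 00 00.
K' ⊕ ipad = 55 36 36; K' ⊕ opad = 3f 5c 5c.
m1: inner = H(55 36 36 6d e0) = 0e; tag = H(3f 5c 5c 0e) = 05
m2: inner = H(55 36 36 6e 71) = a0; tag = H(3f 5c 5c a0) = 97
m3: inner = H(55 36 36 6a 7a) = a5; tag = H(3f 5c 5c a5) = 9c ← matches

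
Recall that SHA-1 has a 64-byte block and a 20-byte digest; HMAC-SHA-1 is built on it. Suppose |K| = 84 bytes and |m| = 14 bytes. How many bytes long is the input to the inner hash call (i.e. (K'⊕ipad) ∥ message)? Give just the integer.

78

Key is 84 > 64 bytes, so it is hashed to 20 bytes then zero-padded to 64: |K'| = 64.
Inner input = (K'⊕ipad) ∥ m → 64 + 14 = 78 bytes.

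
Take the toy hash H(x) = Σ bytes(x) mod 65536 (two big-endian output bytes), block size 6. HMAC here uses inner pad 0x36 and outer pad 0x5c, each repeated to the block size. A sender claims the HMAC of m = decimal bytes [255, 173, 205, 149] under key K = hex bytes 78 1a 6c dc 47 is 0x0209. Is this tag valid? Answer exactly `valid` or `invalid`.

Key hex bytes 78 1a 6c dc 47 is 5 bytes ≤ B = 6; zero-pad to 6 bytes: K' = 78 1a 6c dc 47 00.
K' ⊕ ipad = 4e 2c 5a ea 71 36; K' ⊕ opad = 24 46 30 80 1b 5c.
Inner hash: sum = 78+44+90+234+113+54+255+173+205+149 = 1395 → 05 73.
Outer hash (recomputed tag): sum = 36+70+48+128+27+92+5+115 = 521 → 02 09.
Recomputed tag = 0209; claimed = 0209 → match.

valid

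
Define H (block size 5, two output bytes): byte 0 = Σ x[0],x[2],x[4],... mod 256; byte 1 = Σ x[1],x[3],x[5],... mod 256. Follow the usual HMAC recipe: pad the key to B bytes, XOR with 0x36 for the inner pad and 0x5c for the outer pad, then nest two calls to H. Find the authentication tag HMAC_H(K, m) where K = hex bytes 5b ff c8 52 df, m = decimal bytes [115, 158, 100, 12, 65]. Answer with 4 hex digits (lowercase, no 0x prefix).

63af

Key hex bytes 5b ff c8 52 df is exactly B = 5 bytes: K' = 5b ff c8 52 df.
K' ⊕ ipad = 6d c9 fe 64 e9.  K' ⊕ opad = 07 a3 94 0e 83.
Inner input = (K'⊕ipad) ∥ m = 6d c9 fe 64 e9 ∥ 73 9e 64 0c 41.
Inner hash: even-index sum = 766 mod 256 = 254; odd-index sum = 581 mod 256 = 69 → fe 45.
Outer input = (K'⊕opad) ∥ inner = 07 a3 94 0e 83 ∥ fe 45.
Outer hash (tag): even-index sum = 355 mod 256 = 99; odd-index sum = 431 mod 256 = 175 → 63 af.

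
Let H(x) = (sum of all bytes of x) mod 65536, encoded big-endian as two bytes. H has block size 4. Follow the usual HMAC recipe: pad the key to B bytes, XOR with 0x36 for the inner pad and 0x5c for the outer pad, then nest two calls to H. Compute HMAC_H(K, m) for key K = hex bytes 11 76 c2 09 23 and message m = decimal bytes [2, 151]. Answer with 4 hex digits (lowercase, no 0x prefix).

Key hex bytes 11 76 c2 09 23 is 5 bytes > B = 4, so hash it first: H(key) = 01 75, then zero-pad to 4 bytes: K' = 01 75 00 00.
K' ⊕ ipad = 37 43 36 36.  K' ⊕ opad = 5d 29 5c 5c.
Inner input = (K'⊕ipad) ∥ m = 37 43 36 36 ∥ 02 97.
Inner hash: sum = 55+67+54+54+2+151 = 383 → 01 7f.
Outer input = (K'⊕opad) ∥ inner = 5d 29 5c 5c ∥ 01 7f.
Outer hash (tag): sum = 93+41+92+92+1+127 = 446 → 01 be.

01be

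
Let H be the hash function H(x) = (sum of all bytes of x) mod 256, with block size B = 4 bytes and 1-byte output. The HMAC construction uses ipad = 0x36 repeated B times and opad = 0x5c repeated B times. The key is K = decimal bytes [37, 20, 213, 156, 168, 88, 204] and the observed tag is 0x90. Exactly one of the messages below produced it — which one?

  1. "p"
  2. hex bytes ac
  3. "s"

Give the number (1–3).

1

Key decimal bytes [37, 20, 213, 156, 168, 88, 204] = 25 14 d5 9c a8 58 cc is 7 bytes > B = 4, so hash it first: H(key) = 76, then zero-pad to 4 bytes: K' = 76 00 00 00.
K' ⊕ ipad = 40 36 36 36; K' ⊕ opad = 2a 5c 5c 5c.
m1: inner = H(40 36 36 36 70) = 52; tag = H(2a 5c 5c 5c 52) = 90 ← matches
m2: inner = H(40 36 36 36 ac) = 8e; tag = H(2a 5c 5c 5c 8e) = cc
m3: inner = H(40 36 36 36 73) = 55; tag = H(2a 5c 5c 5c 55) = 93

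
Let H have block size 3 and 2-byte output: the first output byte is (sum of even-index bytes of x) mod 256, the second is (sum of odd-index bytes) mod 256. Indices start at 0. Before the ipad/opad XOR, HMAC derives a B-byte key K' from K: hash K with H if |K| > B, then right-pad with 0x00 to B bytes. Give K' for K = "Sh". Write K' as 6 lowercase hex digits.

Key "Sh" = 53 68 is 2 bytes ≤ B = 3; zero-pad to 3 bytes: K' = 53 68 00.

536800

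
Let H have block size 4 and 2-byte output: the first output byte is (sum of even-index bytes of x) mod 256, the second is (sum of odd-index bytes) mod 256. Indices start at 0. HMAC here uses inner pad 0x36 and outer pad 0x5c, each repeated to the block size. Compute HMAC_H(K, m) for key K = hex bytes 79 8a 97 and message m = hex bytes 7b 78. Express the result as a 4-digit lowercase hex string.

Key hex bytes 79 8a 97 is 3 bytes ≤ B = 4; zero-pad to 4 bytes: K' = 79 8a 97 00.
K' ⊕ ipad = 4f bc a1 36.  K' ⊕ opad = 25 d6 cb 5c.
Inner input = (K'⊕ipad) ∥ m = 4f bc a1 36 ∥ 7b 78.
Inner hash: even-index sum = 363 mod 256 = 107; odd-index sum = 362 mod 256 = 106 → 6b 6a.
Outer input = (K'⊕opad) ∥ inner = 25 d6 cb 5c ∥ 6b 6a.
Outer hash (tag): even-index sum = 347 mod 256 = 91; odd-index sum = 412 mod 256 = 156 → 5b 9c.

5b9c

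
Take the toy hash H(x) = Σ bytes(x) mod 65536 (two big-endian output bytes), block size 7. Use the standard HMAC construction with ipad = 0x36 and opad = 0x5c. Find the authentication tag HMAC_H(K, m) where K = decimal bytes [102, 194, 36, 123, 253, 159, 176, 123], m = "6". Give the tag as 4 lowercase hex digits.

Key decimal bytes [102, 194, 36, 123, 253, 159, 176, 123] = 66 c2 24 7b fd 9f b0 7b is 8 bytes > B = 7, so hash it first: H(key) = 04 8e, then zero-pad to 7 bytes: K' = 04 8e 00 00 00 00 00.
K' ⊕ ipad = 32 b8 36 36 36 36 36.  K' ⊕ opad = 58 d2 5c 5c 5c 5c 5c.
Inner input = (K'⊕ipad) ∥ m = 32 b8 36 36 36 36 36 ∥ 36.
Inner hash: sum = 50+184+54+54+54+54+54+54 = 558 → 02 2e.
Outer input = (K'⊕opad) ∥ inner = 58 d2 5c 5c 5c 5c 5c ∥ 02 2e.
Outer hash (tag): sum = 88+210+92+92+92+92+92+2+46 = 806 → 03 26.

0326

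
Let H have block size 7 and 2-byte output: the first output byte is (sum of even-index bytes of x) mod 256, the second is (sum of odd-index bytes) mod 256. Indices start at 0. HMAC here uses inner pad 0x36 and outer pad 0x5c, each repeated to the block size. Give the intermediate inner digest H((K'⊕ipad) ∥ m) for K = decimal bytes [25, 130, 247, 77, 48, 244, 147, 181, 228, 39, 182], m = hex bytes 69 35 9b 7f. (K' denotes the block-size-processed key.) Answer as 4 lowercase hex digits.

b119

Key decimal bytes [25, 130, 247, 77, 48, 244, 147, 181, 228, 39, 182] = 19 82 f7 4d 30 f4 93 b5 e4 27 b6 is 11 bytes > B = 7, so hash it first: H(key) = 6d 9f, then zero-pad to 7 bytes: K' = 6d 9f 00 00 00 00 00.
K' ⊕ ipad = 5b a9 36 36 36 36 36.
Inner input = 5b a9 36 36 36 36 36 ∥ 69 35 9b 7f.
Inner hash: even-index sum = 433 mod 256 = 177; odd-index sum = 537 mod 256 = 25 → b1 19.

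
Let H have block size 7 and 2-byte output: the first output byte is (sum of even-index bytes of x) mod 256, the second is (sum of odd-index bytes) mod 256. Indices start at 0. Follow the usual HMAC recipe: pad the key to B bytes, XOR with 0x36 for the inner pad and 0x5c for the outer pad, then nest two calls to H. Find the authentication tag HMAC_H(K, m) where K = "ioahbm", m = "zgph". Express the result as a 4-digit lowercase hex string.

08a7

Key "ioahbm" = 69 6f 61 68 62 6d is 6 bytes ≤ B = 7; zero-pad to 7 bytes: K' = 69 6f 61 68 62 6d 00.
K' ⊕ ipad = 5f 59 57 5e 54 5b 36.  K' ⊕ opad = 35 33 3d 34 3e 31 5c.
Inner input = (K'⊕ipad) ∥ m = 5f 59 57 5e 54 5b 36 ∥ 7a 67 70 68.
Inner hash: even-index sum = 527 mod 256 = 15; odd-index sum = 508 mod 256 = 252 → 0f fc.
Outer input = (K'⊕opad) ∥ inner = 35 33 3d 34 3e 31 5c ∥ 0f fc.
Outer hash (tag): even-index sum = 520 mod 256 = 8; odd-index sum = 167 mod 256 = 167 → 08 a7.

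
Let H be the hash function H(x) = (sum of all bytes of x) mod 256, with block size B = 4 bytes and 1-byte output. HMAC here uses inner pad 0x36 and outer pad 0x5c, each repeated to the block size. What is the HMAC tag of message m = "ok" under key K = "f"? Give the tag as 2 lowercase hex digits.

Key "f" = 66 is 1 byte ≤ B = 4; zero-pad to 4 bytes: K' = 66 00 00 00.
K' ⊕ ipad = 50 36 36 36.  K' ⊕ opad = 3a 5c 5c 5c.
Inner input = (K'⊕ipad) ∥ m = 50 36 36 36 ∥ 6f 6b.
Inner hash: sum = 80+54+54+54+111+107 = 460; mod 256 = 204 → cc.
Outer input = (K'⊕opad) ∥ inner = 3a 5c 5c 5c ∥ cc.
Outer hash (tag): sum = 58+92+92+92+204 = 538; mod 256 = 26 → 1a.

1a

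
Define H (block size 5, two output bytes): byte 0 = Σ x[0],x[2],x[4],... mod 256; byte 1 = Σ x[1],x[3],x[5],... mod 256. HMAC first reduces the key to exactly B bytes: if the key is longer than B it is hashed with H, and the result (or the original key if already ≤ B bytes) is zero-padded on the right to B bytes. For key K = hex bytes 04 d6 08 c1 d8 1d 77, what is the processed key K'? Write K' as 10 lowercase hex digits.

|K| = 7 > B = 5, so first hash the key.
H(K): even-index sum = 347 mod 256 = 91; odd-index sum = 436 mod 256 = 180 → 5b b4.
Zero-pad H(K) = 5b b4 to 5 bytes: K' = 5b b4 00 00 00.

5bb4000000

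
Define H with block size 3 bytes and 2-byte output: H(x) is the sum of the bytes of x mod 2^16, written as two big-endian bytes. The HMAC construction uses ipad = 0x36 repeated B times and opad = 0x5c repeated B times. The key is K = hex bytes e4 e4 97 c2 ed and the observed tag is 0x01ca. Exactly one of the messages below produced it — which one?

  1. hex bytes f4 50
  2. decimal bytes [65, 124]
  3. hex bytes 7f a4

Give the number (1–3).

3

Key hex bytes e4 e4 97 c2 ed is 5 bytes > B = 3, so hash it first: H(key) = 04 0e, then zero-pad to 3 bytes: K' = 04 0e 00.
K' ⊕ ipad = 32 38 36; K' ⊕ opad = 58 52 5c.
m1: inner = H(32 38 36 f4 50) = 01 e4; tag = H(58 52 5c 01 e4) = 01eb
m2: inner = H(32 38 36 41 7c) = 01 5d; tag = H(58 52 5c 01 5d) = 0164
m3: inner = H(32 38 36 7f a4) = 01 c3; tag = H(58 52 5c 01 c3) = 01ca ← matches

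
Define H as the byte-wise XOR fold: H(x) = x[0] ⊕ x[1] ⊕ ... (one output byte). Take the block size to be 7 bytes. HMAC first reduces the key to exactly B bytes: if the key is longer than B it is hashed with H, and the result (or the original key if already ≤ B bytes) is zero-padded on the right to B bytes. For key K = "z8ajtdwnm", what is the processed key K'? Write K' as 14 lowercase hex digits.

|K| = 9 > B = 7, so first hash the key.
H(K): XOR 7a⊕38⊕61⊕6a⊕74⊕64⊕77⊕6e⊕6d = 2d.
Zero-pad H(K) = 2d to 7 bytes: K' = 2d 00 00 00 00 00 00.

2d000000000000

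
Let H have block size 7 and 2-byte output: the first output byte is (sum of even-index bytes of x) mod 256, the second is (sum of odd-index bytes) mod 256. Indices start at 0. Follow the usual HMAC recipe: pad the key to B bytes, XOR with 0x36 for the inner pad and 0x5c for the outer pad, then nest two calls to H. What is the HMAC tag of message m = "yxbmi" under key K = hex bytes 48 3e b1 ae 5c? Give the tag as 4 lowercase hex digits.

Key hex bytes 48 3e b1 ae 5c is 5 bytes ≤ B = 7; zero-pad to 7 bytes: K' = 48 3e b1 ae 5c 00 00.
K' ⊕ ipad = 7e 08 87 98 6a 36 36.  K' ⊕ opad = 14 62 ed f2 00 5c 5c.
Inner input = (K'⊕ipad) ∥ m = 7e 08 87 98 6a 36 36 ∥ 79 78 62 6d 69.
Inner hash: even-index sum = 650 mod 256 = 138; odd-index sum = 538 mod 256 = 26 → 8a 1a.
Outer input = (K'⊕opad) ∥ inner = 14 62 ed f2 00 5c 5c ∥ 8a 1a.
Outer hash (tag): even-index sum = 375 mod 256 = 119; odd-index sum = 570 mod 256 = 58 → 77 3a.

773a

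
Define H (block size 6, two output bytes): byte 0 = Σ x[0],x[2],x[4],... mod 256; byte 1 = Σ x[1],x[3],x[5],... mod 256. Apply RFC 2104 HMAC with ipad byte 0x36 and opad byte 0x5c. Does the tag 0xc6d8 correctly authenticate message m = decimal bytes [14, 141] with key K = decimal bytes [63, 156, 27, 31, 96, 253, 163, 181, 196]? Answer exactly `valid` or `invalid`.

Key decimal bytes [63, 156, 27, 31, 96, 253, 163, 181, 196] = 3f 9c 1b 1f 60 fd a3 b5 c4 is 9 bytes > B = 6, so hash it first: H(key) = 21 6d, then zero-pad to 6 bytes: K' = 21 6d 00 00 00 00.
K' ⊕ ipad = 17 5b 36 36 36 36; K' ⊕ opad = 7d 31 5c 5c 5c 5c.
Inner hash: even-index sum = 145 mod 256 = 145; odd-index sum = 340 mod 256 = 84 → 91 54.
Outer hash (recomputed tag): even-index sum = 454 mod 256 = 198; odd-index sum = 317 mod 256 = 61 → c6 3d.
Recomputed tag = c63d; claimed = c6d8 → mismatch.

invalid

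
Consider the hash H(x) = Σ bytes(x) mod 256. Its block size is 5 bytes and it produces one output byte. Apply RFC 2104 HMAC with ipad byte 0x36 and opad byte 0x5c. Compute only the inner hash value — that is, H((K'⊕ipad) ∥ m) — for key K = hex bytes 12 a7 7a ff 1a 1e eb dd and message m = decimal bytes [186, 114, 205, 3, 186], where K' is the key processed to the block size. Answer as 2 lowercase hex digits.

Key hex bytes 12 a7 7a ff 1a 1e eb dd is 8 bytes > B = 5, so hash it first: H(key) = 32, then zero-pad to 5 bytes: K' = 32 00 00 00 00.
K' ⊕ ipad = 04 36 36 36 36.
Inner input = 04 36 36 36 36 ∥ ba 72 cd 03 ba.
Inner hash: sum = 4+54+54+54+54+186+114+205+3+186 = 914; mod 256 = 146 → 92.

92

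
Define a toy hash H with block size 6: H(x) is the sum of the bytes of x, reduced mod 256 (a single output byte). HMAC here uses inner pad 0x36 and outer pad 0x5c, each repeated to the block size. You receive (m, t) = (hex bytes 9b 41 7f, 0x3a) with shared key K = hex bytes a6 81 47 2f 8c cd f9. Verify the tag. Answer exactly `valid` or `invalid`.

Key hex bytes a6 81 47 2f 8c cd f9 is 7 bytes > B = 6, so hash it first: H(key) = ef, then zero-pad to 6 bytes: K' = ef 00 00 00 00 00.
K' ⊕ ipad = d9 36 36 36 36 36; K' ⊕ opad = b3 5c 5c 5c 5c 5c.
Inner hash: sum = 217+54+54+54+54+54+155+65+127 = 834; mod 256 = 66 → 42.
Outer hash (recomputed tag): sum = 179+92+92+92+92+92+66 = 705; mod 256 = 193 → c1.
Recomputed tag = c1; claimed = 3a → mismatch.

invalid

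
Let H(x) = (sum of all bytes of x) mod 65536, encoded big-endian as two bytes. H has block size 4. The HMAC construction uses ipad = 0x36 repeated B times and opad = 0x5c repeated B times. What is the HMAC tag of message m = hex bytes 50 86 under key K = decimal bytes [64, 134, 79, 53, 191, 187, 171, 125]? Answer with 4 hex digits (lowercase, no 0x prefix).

Key decimal bytes [64, 134, 79, 53, 191, 187, 171, 125] = 40 86 4f 35 bf bb ab 7d is 8 bytes > B = 4, so hash it first: H(key) = 03 ec, then zero-pad to 4 bytes: K' = 03 ec 00 00.
K' ⊕ ipad = 35 da 36 36.  K' ⊕ opad = 5f b0 5c 5c.
Inner input = (K'⊕ipad) ∥ m = 35 da 36 36 ∥ 50 86.
Inner hash: sum = 53+218+54+54+80+134 = 593 → 02 51.
Outer input = (K'⊕opad) ∥ inner = 5f b0 5c 5c ∥ 02 51.
Outer hash (tag): sum = 95+176+92+92+2+81 = 538 → 02 1a.

021a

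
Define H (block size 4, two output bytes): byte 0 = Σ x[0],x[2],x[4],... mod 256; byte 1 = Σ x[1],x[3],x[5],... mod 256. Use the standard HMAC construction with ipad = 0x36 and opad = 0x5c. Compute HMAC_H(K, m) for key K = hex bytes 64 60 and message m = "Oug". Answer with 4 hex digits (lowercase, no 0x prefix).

d299

Key hex bytes 64 60 is 2 bytes ≤ B = 4; zero-pad to 4 bytes: K' = 64 60 00 00.
K' ⊕ ipad = 52 56 36 36.  K' ⊕ opad = 38 3c 5c 5c.
Inner input = (K'⊕ipad) ∥ m = 52 56 36 36 ∥ 4f 75 67.
Inner hash: even-index sum = 318 mod 256 = 62; odd-index sum = 257 mod 256 = 1 → 3e 01.
Outer input = (K'⊕opad) ∥ inner = 38 3c 5c 5c ∥ 3e 01.
Outer hash (tag): even-index sum = 210 mod 256 = 210; odd-index sum = 153 mod 256 = 153 → d2 99.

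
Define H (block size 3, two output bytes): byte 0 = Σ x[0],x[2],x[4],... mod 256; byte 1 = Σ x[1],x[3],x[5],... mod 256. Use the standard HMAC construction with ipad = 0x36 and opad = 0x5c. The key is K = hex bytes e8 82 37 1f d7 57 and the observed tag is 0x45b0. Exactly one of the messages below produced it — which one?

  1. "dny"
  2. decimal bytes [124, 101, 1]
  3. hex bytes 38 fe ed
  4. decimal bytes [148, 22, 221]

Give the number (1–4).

Key hex bytes e8 82 37 1f d7 57 is 6 bytes > B = 3, so hash it first: H(key) = f6 f8, then zero-pad to 3 bytes: K' = f6 f8 00.
K' ⊕ ipad = c0 ce 36; K' ⊕ opad = aa a4 5c.
m1: inner = H(c0 ce 36 64 6e 79) = 64 ab; tag = H(aa a4 5c 64 ab) = b108
m2: inner = H(c0 ce 36 7c 65 01) = 5b 4b; tag = H(aa a4 5c 5b 4b) = 51ff
m3: inner = H(c0 ce 36 38 fe ed) = f4 f3; tag = H(aa a4 5c f4 f3) = f998
m4: inner = H(c0 ce 36 94 16 dd) = 0c 3f; tag = H(aa a4 5c 0c 3f) = 45b0 ← matches

4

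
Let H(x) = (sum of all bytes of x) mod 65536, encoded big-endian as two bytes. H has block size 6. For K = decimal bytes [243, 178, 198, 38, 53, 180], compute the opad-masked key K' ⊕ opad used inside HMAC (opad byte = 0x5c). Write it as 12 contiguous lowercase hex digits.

afee9a7a69e8

Key decimal bytes [243, 178, 198, 38, 53, 180] = f3 b2 c6 26 35 b4 is exactly B = 6 bytes: K' = f3 b2 c6 26 35 b4.
XOR each byte with 0x5c: f3⊕5c=af, b2⊕5c=ee, c6⊕5c=9a, 26⊕5c=7a, 35⊕5c=69, b4⊕5c=e8.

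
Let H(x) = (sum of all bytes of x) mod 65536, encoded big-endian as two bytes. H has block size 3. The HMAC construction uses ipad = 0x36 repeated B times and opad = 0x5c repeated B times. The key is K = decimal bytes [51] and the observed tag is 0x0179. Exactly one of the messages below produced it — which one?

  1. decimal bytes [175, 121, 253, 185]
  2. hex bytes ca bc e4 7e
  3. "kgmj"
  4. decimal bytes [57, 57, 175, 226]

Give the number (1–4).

1

Key decimal bytes [51] = 33 is 1 byte ≤ B = 3; zero-pad to 3 bytes: K' = 33 00 00.
K' ⊕ ipad = 05 36 36; K' ⊕ opad = 6f 5c 5c.
m1: inner = H(05 36 36 af 79 fd b9) = 03 4f; tag = H(6f 5c 5c 03 4f) = 0179 ← matches
m2: inner = H(05 36 36 ca bc e4 7e) = 03 59; tag = H(6f 5c 5c 03 59) = 0183
m3: inner = H(05 36 36 6b 67 6d 6a) = 02 1a; tag = H(6f 5c 5c 02 1a) = 0143
m4: inner = H(05 36 36 39 39 af e2) = 02 74; tag = H(6f 5c 5c 02 74) = 019d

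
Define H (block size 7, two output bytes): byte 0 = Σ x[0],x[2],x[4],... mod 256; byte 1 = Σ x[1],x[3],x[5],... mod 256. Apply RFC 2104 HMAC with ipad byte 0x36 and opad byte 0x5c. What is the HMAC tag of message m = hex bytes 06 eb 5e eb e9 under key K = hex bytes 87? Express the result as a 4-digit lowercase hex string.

de3d

Key hex bytes 87 is 1 byte ≤ B = 7; zero-pad to 7 bytes: K' = 87 00 00 00 00 00 00.
K' ⊕ ipad = b1 36 36 36 36 36 36.  K' ⊕ opad = db 5c 5c 5c 5c 5c 5c.
Inner input = (K'⊕ipad) ∥ m = b1 36 36 36 36 36 36 ∥ 06 eb 5e eb e9.
Inner hash: even-index sum = 809 mod 256 = 41; odd-index sum = 495 mod 256 = 239 → 29 ef.
Outer input = (K'⊕opad) ∥ inner = db 5c 5c 5c 5c 5c 5c ∥ 29 ef.
Outer hash (tag): even-index sum = 734 mod 256 = 222; odd-index sum = 317 mod 256 = 61 → de 3d.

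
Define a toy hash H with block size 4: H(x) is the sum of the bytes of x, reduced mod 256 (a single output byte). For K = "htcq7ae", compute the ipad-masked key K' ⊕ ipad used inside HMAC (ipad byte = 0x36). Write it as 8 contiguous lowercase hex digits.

9b363636

Key "htcq7ae" = 68 74 63 71 37 61 65 is 7 bytes > B = 4, so hash it first: H(key) = ad, then zero-pad to 4 bytes: K' = ad 00 00 00.
XOR each byte with 0x36: ad⊕36=9b, 00⊕36=36, 00⊕36=36, 00⊕36=36.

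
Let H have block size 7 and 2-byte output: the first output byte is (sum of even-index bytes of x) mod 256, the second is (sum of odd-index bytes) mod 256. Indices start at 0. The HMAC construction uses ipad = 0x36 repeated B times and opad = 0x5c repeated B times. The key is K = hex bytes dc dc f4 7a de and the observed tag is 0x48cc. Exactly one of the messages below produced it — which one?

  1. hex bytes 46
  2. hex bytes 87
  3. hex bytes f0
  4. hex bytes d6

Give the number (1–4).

Key hex bytes dc dc f4 7a de is 5 bytes ≤ B = 7; zero-pad to 7 bytes: K' = dc dc f4 7a de 00 00.
K' ⊕ ipad = ea ea c2 4c e8 36 36; K' ⊕ opad = 80 80 a8 26 82 5c 5c.
m1: inner = H(ea ea c2 4c e8 36 36 46) = ca b2; tag = H(80 80 a8 26 82 5c 5c ca b2) = b8cc
m2: inner = H(ea ea c2 4c e8 36 36 87) = ca f3; tag = H(80 80 a8 26 82 5c 5c ca f3) = f9cc
m3: inner = H(ea ea c2 4c e8 36 36 f0) = ca 5c; tag = H(80 80 a8 26 82 5c 5c ca 5c) = 62cc
m4: inner = H(ea ea c2 4c e8 36 36 d6) = ca 42; tag = H(80 80 a8 26 82 5c 5c ca 42) = 48cc ← matches

4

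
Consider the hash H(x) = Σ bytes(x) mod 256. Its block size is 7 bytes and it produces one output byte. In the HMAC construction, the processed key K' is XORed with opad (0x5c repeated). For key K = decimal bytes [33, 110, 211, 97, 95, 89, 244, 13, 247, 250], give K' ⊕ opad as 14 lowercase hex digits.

315c5c5c5c5c5c

Key decimal bytes [33, 110, 211, 97, 95, 89, 244, 13, 247, 250] = 21 6e d3 61 5f 59 f4 0d f7 fa is 10 bytes > B = 7, so hash it first: H(key) = 6d, then zero-pad to 7 bytes: K' = 6d 00 00 00 00 00 00.
XOR each byte with 0x5c: 6d⊕5c=31, 00⊕5c=5c, 00⊕5c=5c, 00⊕5c=5c, 00⊕5c=5c, 00⊕5c=5c, 00⊕5c=5c.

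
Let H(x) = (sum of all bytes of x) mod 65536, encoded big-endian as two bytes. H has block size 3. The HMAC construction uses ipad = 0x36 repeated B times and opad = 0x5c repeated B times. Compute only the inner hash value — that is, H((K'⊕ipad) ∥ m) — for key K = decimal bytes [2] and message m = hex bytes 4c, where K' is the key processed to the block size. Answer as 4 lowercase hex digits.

00ec

Key decimal bytes [2] = 02 is 1 byte ≤ B = 3; zero-pad to 3 bytes: K' = 02 00 00.
K' ⊕ ipad = 34 36 36.
Inner input = 34 36 36 ∥ 4c.
Inner hash: sum = 52+54+54+76 = 236 → 00 ec.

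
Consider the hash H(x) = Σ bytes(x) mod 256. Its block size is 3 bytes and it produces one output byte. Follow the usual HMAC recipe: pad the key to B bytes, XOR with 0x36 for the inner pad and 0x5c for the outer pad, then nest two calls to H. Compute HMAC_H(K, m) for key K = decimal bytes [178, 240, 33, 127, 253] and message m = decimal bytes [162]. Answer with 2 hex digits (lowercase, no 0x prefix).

32

Key decimal bytes [178, 240, 33, 127, 253] = b2 f0 21 7f fd is 5 bytes > B = 3, so hash it first: H(key) = 3f, then zero-pad to 3 bytes: K' = 3f 00 00.
K' ⊕ ipad = 09 36 36.  K' ⊕ opad = 63 5c 5c.
Inner input = (K'⊕ipad) ∥ m = 09 36 36 ∥ a2.
Inner hash: sum = 9+54+54+162 = 279; mod 256 = 23 → 17.
Outer input = (K'⊕opad) ∥ inner = 63 5c 5c ∥ 17.
Outer hash (tag): sum = 99+92+92+23 = 306; mod 256 = 50 → 32.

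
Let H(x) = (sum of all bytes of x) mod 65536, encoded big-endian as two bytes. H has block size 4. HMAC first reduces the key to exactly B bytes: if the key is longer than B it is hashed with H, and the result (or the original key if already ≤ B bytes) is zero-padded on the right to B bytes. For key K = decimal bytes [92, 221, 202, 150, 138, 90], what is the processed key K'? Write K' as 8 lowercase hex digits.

|K| = 6 > B = 4, so first hash the key.
H(K): sum = 92+221+202+150+138+90 = 893 → 03 7d.
Zero-pad H(K) = 03 7d to 4 bytes: K' = 03 7d 00 00.

037d0000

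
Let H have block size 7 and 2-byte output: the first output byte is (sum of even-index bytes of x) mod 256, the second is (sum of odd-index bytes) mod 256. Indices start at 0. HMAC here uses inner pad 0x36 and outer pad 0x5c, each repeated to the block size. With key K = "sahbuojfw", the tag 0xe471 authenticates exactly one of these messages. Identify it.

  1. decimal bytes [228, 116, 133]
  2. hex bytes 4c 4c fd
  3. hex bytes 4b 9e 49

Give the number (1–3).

Key "sahbuojfw" = 73 61 68 62 75 6f 6a 66 77 is 9 bytes > B = 7, so hash it first: H(key) = 31 98, then zero-pad to 7 bytes: K' = 31 98 00 00 00 00 00.
K' ⊕ ipad = 07 ae 36 36 36 36 36; K' ⊕ opad = 6d c4 5c 5c 5c 5c 5c.
m1: inner = H(07 ae 36 36 36 36 36 e4 74 85) = 1d 83; tag = H(6d c4 5c 5c 5c 5c 5c 1d 83) = 0499
m2: inner = H(07 ae 36 36 36 36 36 4c 4c fd) = f5 63; tag = H(6d c4 5c 5c 5c 5c 5c f5 63) = e471 ← matches
m3: inner = H(07 ae 36 36 36 36 36 4b 9e 49) = 47 ae; tag = H(6d c4 5c 5c 5c 5c 5c 47 ae) = 2fc3

2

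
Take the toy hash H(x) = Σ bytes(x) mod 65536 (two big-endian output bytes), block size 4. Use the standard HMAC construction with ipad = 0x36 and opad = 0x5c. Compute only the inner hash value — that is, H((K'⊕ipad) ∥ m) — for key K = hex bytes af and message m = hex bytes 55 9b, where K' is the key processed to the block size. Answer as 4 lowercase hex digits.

Key hex bytes af is 1 byte ≤ B = 4; zero-pad to 4 bytes: K' = af 00 00 00.
K' ⊕ ipad = 99 36 36 36.
Inner input = 99 36 36 36 ∥ 55 9b.
Inner hash: sum = 153+54+54+54+85+155 = 555 → 02 2b.

022b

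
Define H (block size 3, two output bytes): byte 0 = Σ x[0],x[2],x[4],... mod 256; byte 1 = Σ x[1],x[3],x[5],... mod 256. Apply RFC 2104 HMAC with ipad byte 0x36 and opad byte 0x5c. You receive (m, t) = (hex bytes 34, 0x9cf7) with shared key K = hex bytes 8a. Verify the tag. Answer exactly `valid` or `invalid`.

Key hex bytes 8a is 1 byte ≤ B = 3; zero-pad to 3 bytes: K' = 8a 00 00.
K' ⊕ ipad = bc 36 36; K' ⊕ opad = d6 5c 5c.
Inner hash: even-index sum = 242 mod 256 = 242; odd-index sum = 106 mod 256 = 106 → f2 6a.
Outer hash (recomputed tag): even-index sum = 412 mod 256 = 156; odd-index sum = 334 mod 256 = 78 → 9c 4e.
Recomputed tag = 9c4e; claimed = 9cf7 → mismatch.

invalid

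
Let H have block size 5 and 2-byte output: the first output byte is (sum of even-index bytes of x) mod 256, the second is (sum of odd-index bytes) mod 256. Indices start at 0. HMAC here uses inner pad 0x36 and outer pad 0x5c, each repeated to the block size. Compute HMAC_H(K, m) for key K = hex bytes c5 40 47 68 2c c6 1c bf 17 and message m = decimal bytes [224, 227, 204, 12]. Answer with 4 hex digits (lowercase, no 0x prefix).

Key hex bytes c5 40 47 68 2c c6 1c bf 17 is 9 bytes > B = 5, so hash it first: H(key) = 6b 2d, then zero-pad to 5 bytes: K' = 6b 2d 00 00 00.
K' ⊕ ipad = 5d 1b 36 36 36.  K' ⊕ opad = 37 71 5c 5c 5c.
Inner input = (K'⊕ipad) ∥ m = 5d 1b 36 36 36 ∥ e0 e3 cc 0c.
Inner hash: even-index sum = 440 mod 256 = 184; odd-index sum = 509 mod 256 = 253 → b8 fd.
Outer input = (K'⊕opad) ∥ inner = 37 71 5c 5c 5c ∥ b8 fd.
Outer hash (tag): even-index sum = 492 mod 256 = 236; odd-index sum = 389 mod 256 = 133 → ec 85.

ec85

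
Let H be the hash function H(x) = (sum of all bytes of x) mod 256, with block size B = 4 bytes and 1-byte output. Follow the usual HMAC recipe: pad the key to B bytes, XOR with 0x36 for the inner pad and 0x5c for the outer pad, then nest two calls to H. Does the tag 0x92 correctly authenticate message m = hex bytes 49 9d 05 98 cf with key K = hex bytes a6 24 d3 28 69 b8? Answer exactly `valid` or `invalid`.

Key hex bytes a6 24 d3 28 69 b8 is 6 bytes > B = 4, so hash it first: H(key) = e6, then zero-pad to 4 bytes: K' = e6 00 00 00.
K' ⊕ ipad = d0 36 36 36; K' ⊕ opad = ba 5c 5c 5c.
Inner hash: sum = 208+54+54+54+73+157+5+152+207 = 964; mod 256 = 196 → c4.
Outer hash (recomputed tag): sum = 186+92+92+92+196 = 658; mod 256 = 146 → 92.
Recomputed tag = 92; claimed = 92 → match.

valid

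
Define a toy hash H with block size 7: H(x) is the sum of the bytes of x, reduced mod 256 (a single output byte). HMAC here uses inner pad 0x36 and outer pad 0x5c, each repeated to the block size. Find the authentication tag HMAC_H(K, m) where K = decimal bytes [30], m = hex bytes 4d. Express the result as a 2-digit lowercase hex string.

Key decimal bytes [30] = 1e is 1 byte ≤ B = 7; zero-pad to 7 bytes: K' = 1e 00 00 00 00 00 00.
K' ⊕ ipad = 28 36 36 36 36 36 36.  K' ⊕ opad = 42 5c 5c 5c 5c 5c 5c.
Inner input = (K'⊕ipad) ∥ m = 28 36 36 36 36 36 36 ∥ 4d.
Inner hash: sum = 40+54+54+54+54+54+54+77 = 441; mod 256 = 185 → b9.
Outer input = (K'⊕opad) ∥ inner = 42 5c 5c 5c 5c 5c 5c ∥ b9.
Outer hash (tag): sum = 66+92+92+92+92+92+92+185 = 803; mod 256 = 35 → 23.

23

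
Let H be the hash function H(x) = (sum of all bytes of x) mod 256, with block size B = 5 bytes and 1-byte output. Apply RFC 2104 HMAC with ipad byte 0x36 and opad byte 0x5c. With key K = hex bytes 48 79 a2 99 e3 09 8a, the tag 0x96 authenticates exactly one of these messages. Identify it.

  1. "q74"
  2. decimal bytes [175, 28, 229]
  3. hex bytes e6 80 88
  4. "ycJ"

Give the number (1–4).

Key hex bytes 48 79 a2 99 e3 09 8a is 7 bytes > B = 5, so hash it first: H(key) = 72, then zero-pad to 5 bytes: K' = 72 00 00 00 00.
K' ⊕ ipad = 44 36 36 36 36; K' ⊕ opad = 2e 5c 5c 5c 5c.
m1: inner = H(44 36 36 36 36 71 37 34) = f8; tag = H(2e 5c 5c 5c 5c f8) = 96 ← matches
m2: inner = H(44 36 36 36 36 af 1c e5) = cc; tag = H(2e 5c 5c 5c 5c cc) = 6a
m3: inner = H(44 36 36 36 36 e6 80 88) = 0a; tag = H(2e 5c 5c 5c 5c 0a) = a8
m4: inner = H(44 36 36 36 36 79 63 4a) = 42; tag = H(2e 5c 5c 5c 5c 42) = e0

1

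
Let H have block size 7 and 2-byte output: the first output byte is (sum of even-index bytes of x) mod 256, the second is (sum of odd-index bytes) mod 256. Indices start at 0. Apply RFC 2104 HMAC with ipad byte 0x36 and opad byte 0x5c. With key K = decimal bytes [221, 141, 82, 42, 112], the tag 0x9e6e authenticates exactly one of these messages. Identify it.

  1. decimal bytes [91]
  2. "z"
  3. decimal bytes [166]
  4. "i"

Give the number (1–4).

2

Key decimal bytes [221, 141, 82, 42, 112] = dd 8d 52 2a 70 is 5 bytes ≤ B = 7; zero-pad to 7 bytes: K' = dd 8d 52 2a 70 00 00.
K' ⊕ ipad = eb bb 64 1c 46 36 36; K' ⊕ opad = 81 d1 0e 76 2c 5c 5c.
m1: inner = H(eb bb 64 1c 46 36 36 5b) = cb 68; tag = H(81 d1 0e 76 2c 5c 5c cb 68) = 7f6e
m2: inner = H(eb bb 64 1c 46 36 36 7a) = cb 87; tag = H(81 d1 0e 76 2c 5c 5c cb 87) = 9e6e ← matches
m3: inner = H(eb bb 64 1c 46 36 36 a6) = cb b3; tag = H(81 d1 0e 76 2c 5c 5c cb b3) = ca6e
m4: inner = H(eb bb 64 1c 46 36 36 69) = cb 76; tag = H(81 d1 0e 76 2c 5c 5c cb 76) = 8d6e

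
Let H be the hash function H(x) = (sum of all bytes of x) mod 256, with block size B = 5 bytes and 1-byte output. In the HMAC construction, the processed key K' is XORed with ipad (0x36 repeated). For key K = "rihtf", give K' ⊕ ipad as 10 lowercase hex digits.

Key "rihtf" = 72 69 68 74 66 is exactly B = 5 bytes: K' = 72 69 68 74 66.
XOR each byte with 0x36: 72⊕36=44, 69⊕36=5f, 68⊕36=5e, 74⊕36=42, 66⊕36=50.

445f5e4250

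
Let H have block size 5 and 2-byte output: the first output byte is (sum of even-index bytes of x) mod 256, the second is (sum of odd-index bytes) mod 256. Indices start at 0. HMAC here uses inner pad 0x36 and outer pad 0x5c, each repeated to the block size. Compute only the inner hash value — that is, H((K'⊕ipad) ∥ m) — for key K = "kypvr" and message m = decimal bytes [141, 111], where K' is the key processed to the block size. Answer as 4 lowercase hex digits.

Key "kypvr" = 6b 79 70 76 72 is exactly B = 5 bytes: K' = 6b 79 70 76 72.
K' ⊕ ipad = 5d 4f 46 40 44.
Inner input = 5d 4f 46 40 44 ∥ 8d 6f.
Inner hash: even-index sum = 342 mod 256 = 86; odd-index sum = 284 mod 256 = 28 → 56 1c.

561c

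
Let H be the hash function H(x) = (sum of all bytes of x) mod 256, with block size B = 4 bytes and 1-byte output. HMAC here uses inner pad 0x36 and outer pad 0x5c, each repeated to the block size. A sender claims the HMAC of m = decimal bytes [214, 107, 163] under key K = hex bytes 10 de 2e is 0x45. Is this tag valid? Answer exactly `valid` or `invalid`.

invalid

Key hex bytes 10 de 2e is 3 bytes ≤ B = 4; zero-pad to 4 bytes: K' = 10 de 2e 00.
K' ⊕ ipad = 26 e8 18 36; K' ⊕ opad = 4c 82 72 5c.
Inner hash: sum = 38+232+24+54+214+107+163 = 832; mod 256 = 64 → 40.
Outer hash (recomputed tag): sum = 76+130+114+92+64 = 476; mod 256 = 220 → dc.
Recomputed tag = dc; claimed = 45 → mismatch.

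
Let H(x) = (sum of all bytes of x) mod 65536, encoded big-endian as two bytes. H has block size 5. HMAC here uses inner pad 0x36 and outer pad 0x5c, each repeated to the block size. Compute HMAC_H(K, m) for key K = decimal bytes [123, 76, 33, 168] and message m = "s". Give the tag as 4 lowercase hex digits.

Key decimal bytes [123, 76, 33, 168] = 7b 4c 21 a8 is 4 bytes ≤ B = 5; zero-pad to 5 bytes: K' = 7b 4c 21 a8 00.
K' ⊕ ipad = 4d 7a 17 9e 36.  K' ⊕ opad = 27 10 7d f4 5c.
Inner input = (K'⊕ipad) ∥ m = 4d 7a 17 9e 36 ∥ 73.
Inner hash: sum = 77+122+23+158+54+115 = 549 → 02 25.
Outer input = (K'⊕opad) ∥ inner = 27 10 7d f4 5c ∥ 02 25.
Outer hash (tag): sum = 39+16+125+244+92+2+37 = 555 → 02 2b.

022b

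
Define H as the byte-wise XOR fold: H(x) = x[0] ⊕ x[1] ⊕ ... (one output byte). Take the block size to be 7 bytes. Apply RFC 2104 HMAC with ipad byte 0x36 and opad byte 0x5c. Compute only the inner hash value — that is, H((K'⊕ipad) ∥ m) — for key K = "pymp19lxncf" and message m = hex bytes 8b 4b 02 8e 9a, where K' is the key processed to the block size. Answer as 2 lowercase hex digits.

Key "pymp19lxncf" = 70 79 6d 70 31 39 6c 78 6e 63 66 is 11 bytes > B = 7, so hash it first: H(key) = 63, then zero-pad to 7 bytes: K' = 63 00 00 00 00 00 00.
K' ⊕ ipad = 55 36 36 36 36 36 36.
Inner input = 55 36 36 36 36 36 36 ∥ 8b 4b 02 8e 9a.
Inner hash: XOR 55⊕36⊕36⊕36⊕36⊕36⊕36⊕8b⊕4b⊕02⊕8e⊕9a = 83.

83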